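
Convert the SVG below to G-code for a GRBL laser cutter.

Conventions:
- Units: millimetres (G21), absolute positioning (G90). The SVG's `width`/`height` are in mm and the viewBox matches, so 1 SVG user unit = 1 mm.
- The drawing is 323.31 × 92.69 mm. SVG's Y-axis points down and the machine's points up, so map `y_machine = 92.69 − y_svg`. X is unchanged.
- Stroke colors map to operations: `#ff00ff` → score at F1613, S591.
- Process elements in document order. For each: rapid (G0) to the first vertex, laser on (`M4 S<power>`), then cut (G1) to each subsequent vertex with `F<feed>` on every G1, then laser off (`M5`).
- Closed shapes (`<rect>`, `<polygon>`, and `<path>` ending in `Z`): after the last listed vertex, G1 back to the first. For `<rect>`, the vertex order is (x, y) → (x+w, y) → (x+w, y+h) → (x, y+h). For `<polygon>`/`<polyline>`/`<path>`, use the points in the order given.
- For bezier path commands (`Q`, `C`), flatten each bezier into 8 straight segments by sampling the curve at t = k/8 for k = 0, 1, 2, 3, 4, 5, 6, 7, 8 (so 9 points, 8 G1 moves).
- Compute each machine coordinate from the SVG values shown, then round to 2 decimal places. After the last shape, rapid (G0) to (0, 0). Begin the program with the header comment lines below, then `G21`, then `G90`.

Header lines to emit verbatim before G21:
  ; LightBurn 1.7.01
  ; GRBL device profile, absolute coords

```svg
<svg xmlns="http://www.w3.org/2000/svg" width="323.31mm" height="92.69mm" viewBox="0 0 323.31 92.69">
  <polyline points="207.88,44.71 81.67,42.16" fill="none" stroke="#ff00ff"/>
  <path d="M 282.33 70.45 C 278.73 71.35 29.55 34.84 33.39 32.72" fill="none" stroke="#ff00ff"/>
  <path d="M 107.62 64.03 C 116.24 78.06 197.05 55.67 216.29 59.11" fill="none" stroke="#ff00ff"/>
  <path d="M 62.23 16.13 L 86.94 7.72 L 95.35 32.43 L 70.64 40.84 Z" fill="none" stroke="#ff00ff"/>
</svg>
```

; LightBurn 1.7.01
; GRBL device profile, absolute coords
G21
G90
G0 X207.88 Y47.98
M4 S591
G1 X81.67 Y50.53 F1613
M5
G0 X282.33 Y22.24
M4 S591
G1 X270.44 Y23.52 F1613
G1 X241.37 Y27.46 F1613
G1 X200.97 Y33.22 F1613
G1 X155.07 Y39.97 F1613
G1 X109.52 Y46.86 F1613
G1 X70.16 Y53.05 F1613
G1 X42.84 Y57.70 F1613
G1 X33.39 Y59.97 F1613
M5
G0 X107.62 Y28.66
M4 S591
G1 X113.98 Y24.98 F1613
G1 X125.53 Y23.99 F1613
G1 X140.72 Y24.96 F1613
G1 X157.97 Y27.15 F1613
G1 X175.72 Y29.84 F1613
G1 X192.41 Y32.29 F1613
G1 X206.45 Y33.78 F1613
G1 X216.29 Y33.58 F1613
M5
G0 X62.23 Y76.56
M4 S591
G1 X86.94 Y84.97 F1613
G1 X95.35 Y60.26 F1613
G1 X70.64 Y51.85 F1613
G1 X62.23 Y76.56 F1613
M5
G0 X0.00 Y0.00

1 u = 1 mm; y_m = 92.69 − y.

[1] `<polyline>` line segment, #ff00ff→score S591 F1613: (207.88,47.98) → (81.67,50.53)

[2] `<path>` cubic bezier, #ff00ff→score S591 F1613: (282.33,22.24) → (270.44,23.52) → (241.37,27.46) → (200.97,33.22) → (155.07,39.97) → (109.52,46.86) → (70.16,53.05) → (42.84,57.70) → (33.39,59.97)

[3] `<path>` cubic bezier, #ff00ff→score S591 F1613: (107.62,28.66) → (113.98,24.98) → (125.53,23.99) → (140.72,24.96) → (157.97,27.15) → (175.72,29.84) → (192.41,32.29) → (206.45,33.78) → (216.29,33.58)

[4] `<path>` regular polygon, #ff00ff→score S591 F1613: (62.23,76.56) → (86.94,84.97) → (95.35,60.26) → (70.64,51.85) → (62.23,76.56) (closed)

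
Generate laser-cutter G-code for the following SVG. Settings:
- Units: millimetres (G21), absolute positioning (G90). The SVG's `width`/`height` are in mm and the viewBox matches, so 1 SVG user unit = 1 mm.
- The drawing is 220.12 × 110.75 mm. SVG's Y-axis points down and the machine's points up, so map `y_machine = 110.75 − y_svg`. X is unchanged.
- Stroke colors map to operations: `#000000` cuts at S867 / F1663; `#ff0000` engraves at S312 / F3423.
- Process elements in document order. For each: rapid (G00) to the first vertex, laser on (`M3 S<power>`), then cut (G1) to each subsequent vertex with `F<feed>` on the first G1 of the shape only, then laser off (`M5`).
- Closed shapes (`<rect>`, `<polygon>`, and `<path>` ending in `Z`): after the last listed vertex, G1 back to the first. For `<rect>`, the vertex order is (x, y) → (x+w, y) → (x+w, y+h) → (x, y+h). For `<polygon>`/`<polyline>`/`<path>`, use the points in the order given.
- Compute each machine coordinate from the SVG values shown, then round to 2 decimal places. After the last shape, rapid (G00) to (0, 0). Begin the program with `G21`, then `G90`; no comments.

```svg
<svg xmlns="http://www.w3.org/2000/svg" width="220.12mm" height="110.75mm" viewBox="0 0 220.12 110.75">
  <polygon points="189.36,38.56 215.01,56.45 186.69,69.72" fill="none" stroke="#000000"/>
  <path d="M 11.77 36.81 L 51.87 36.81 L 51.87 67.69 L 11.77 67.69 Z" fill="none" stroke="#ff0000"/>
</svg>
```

G21
G90
G00 X189.36 Y72.19
M3 S867
G1 X215.01 Y54.30 F1663
G1 X186.69 Y41.03
G1 X189.36 Y72.19
M5
G00 X11.77 Y73.94
M3 S312
G1 X51.87 Y73.94 F3423
G1 X51.87 Y43.06
G1 X11.77 Y43.06
G1 X11.77 Y73.94
M5
G00 X0.00 Y0.00

viewBox `0 0 220.12 110.75` with mm width/height → 1 unit = 1 mm. Flip: y_m = 110.75 − y_svg.

**Shape 1** — `<polygon>` regular polygon, stroke `#000000` → cut (S867, F1663). Machine vertices: (189.36,72.19) → (215.01,54.30) → (186.69,41.03) → (189.36,72.19). Closed: final G1 returns to the first vertex.

**Shape 2** — `<path>` rectangle, stroke `#ff0000` → engrave (S312, F3423). Machine vertices: (11.77,73.94) → (51.87,73.94) → (51.87,43.06) → (11.77,43.06) → (11.77,73.94). Closed: final G1 returns to the first vertex.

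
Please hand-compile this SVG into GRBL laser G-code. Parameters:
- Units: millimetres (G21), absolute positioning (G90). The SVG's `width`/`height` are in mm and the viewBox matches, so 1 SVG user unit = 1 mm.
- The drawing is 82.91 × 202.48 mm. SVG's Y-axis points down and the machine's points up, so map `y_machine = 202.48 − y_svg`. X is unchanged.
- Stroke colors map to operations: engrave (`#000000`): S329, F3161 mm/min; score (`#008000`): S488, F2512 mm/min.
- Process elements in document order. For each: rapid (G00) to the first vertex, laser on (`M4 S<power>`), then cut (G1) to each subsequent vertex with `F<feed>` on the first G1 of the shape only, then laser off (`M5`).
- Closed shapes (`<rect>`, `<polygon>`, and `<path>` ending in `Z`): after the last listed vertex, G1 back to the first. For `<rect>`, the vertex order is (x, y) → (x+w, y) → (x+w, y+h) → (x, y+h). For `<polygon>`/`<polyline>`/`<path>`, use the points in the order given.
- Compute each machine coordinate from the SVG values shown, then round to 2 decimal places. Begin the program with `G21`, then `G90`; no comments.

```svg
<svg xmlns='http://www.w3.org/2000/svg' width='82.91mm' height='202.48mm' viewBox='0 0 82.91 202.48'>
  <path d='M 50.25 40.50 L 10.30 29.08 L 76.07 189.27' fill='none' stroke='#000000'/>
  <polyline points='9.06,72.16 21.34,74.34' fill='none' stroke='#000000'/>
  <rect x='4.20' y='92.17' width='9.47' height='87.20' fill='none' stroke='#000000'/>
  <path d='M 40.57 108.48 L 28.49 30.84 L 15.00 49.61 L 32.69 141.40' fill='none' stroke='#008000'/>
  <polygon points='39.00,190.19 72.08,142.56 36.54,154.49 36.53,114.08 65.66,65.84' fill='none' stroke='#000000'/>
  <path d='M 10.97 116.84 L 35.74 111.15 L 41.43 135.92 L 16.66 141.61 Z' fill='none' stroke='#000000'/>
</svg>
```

Since the viewBox matches the mm dimensions, user units are millimetres directly. The only transform is the Y-flip y_m = 202.48 − y_svg.

Shape 1 is a open polyline drawn with `<path>`. Its stroke #000000 means engrave at S329, F3161. After flipping Y the toolpath is (50.25,161.98) → (10.30,173.40) → (76.07,13.21).

Shape 2 is a line segment drawn with `<polyline>`. Its stroke #000000 means engrave at S329, F3161. After flipping Y the toolpath is (9.06,130.32) → (21.34,128.14).

Shape 3 is a rectangle drawn with `<rect>`. Its stroke #000000 means engrave at S329, F3161. After flipping Y the toolpath is (4.20,110.31) → (13.67,110.31) → (13.67,23.11) → (4.20,23.11) → (4.20,110.31), returning to the start.

Shape 4 is a open polyline drawn with `<path>`. Its stroke #008000 means score at S488, F2512. After flipping Y the toolpath is (40.57,94.00) → (28.49,171.64) → (15.00,152.87) → (32.69,61.08).

Shape 5 is a closed polygon drawn with `<polygon>`. Its stroke #000000 means engrave at S329, F3161. After flipping Y the toolpath is (39.00,12.29) → (72.08,59.92) → (36.54,47.99) → (36.53,88.40) → (65.66,136.64) → (39.00,12.29), returning to the start.

Shape 6 is a regular polygon drawn with `<path>`. Its stroke #000000 means engrave at S329, F3161. After flipping Y the toolpath is (10.97,85.64) → (35.74,91.33) → (41.43,66.56) → (16.66,60.87) → (10.97,85.64), returning to the start.

G21
G90
G00 X50.25 Y161.98
M4 S329
G1 X10.30 Y173.40 F3161
G1 X76.07 Y13.21
M5
G00 X9.06 Y130.32
M4 S329
G1 X21.34 Y128.14 F3161
M5
G00 X4.20 Y110.31
M4 S329
G1 X13.67 Y110.31 F3161
G1 X13.67 Y23.11
G1 X4.20 Y23.11
G1 X4.20 Y110.31
M5
G00 X40.57 Y94.00
M4 S488
G1 X28.49 Y171.64 F2512
G1 X15.00 Y152.87
G1 X32.69 Y61.08
M5
G00 X39.00 Y12.29
M4 S329
G1 X72.08 Y59.92 F3161
G1 X36.54 Y47.99
G1 X36.53 Y88.40
G1 X65.66 Y136.64
G1 X39.00 Y12.29
M5
G00 X10.97 Y85.64
M4 S329
G1 X35.74 Y91.33 F3161
G1 X41.43 Y66.56
G1 X16.66 Y60.87
G1 X10.97 Y85.64
M5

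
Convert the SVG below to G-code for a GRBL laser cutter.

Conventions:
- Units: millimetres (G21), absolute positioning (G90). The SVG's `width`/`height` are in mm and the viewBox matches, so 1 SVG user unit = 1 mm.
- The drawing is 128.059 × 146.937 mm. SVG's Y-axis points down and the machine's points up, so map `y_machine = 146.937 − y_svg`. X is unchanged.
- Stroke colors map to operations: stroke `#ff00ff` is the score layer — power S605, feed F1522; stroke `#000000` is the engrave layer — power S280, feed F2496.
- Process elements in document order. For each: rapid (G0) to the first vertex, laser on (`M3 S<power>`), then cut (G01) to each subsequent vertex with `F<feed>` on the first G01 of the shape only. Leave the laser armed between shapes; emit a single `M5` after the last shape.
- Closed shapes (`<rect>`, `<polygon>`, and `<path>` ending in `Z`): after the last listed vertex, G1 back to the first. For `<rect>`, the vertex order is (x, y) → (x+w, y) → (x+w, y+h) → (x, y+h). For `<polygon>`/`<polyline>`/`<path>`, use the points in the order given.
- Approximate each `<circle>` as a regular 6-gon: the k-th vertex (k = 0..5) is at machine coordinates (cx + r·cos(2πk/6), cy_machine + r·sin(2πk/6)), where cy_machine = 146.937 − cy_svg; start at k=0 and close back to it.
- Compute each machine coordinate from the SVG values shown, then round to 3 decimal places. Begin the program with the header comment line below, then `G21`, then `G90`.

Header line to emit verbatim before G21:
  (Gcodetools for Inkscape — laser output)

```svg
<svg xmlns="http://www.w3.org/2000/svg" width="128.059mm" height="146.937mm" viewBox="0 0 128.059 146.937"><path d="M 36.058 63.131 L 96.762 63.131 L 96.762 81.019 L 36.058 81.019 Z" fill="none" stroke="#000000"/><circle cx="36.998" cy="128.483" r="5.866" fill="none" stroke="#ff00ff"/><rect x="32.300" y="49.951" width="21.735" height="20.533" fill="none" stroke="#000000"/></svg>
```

(Gcodetools for Inkscape — laser output)
G21
G90
G0 X36.058 Y83.806
M3 S280
G01 X96.762 Y83.806 F2496
G01 X96.762 Y65.918
G01 X36.058 Y65.918
G01 X36.058 Y83.806
G0 X42.864 Y18.454
M3 S605
G01 X39.931 Y23.534 F1522
G01 X34.065 Y23.534
G01 X31.132 Y18.454
G01 X34.065 Y13.374
G01 X39.931 Y13.374
G01 X42.864 Y18.454
G0 X32.300 Y96.986
M3 S280
G01 X54.035 Y96.986 F2496
G01 X54.035 Y76.453
G01 X32.300 Y76.453
G01 X32.300 Y96.986
M5

Since the viewBox matches the mm dimensions, user units are millimetres directly. The only transform is the Y-flip y_m = 146.937 − y_svg.

Shape 1 is a rectangle drawn with `<path>`. Its stroke #000000 means engrave at S280, F2496. After flipping Y the toolpath is (36.058,83.806) → (96.762,83.806) → (96.762,65.918) → (36.058,65.918) → (36.058,83.806), returning to the start.

Shape 2 is a circle drawn with `<circle>`. Its stroke #ff00ff means score at S605, F1522. After flipping Y the toolpath is (42.864,18.454) → (39.931,23.534) → (34.065,23.534) → (31.132,18.454) → (34.065,13.374) → (39.931,13.374) → (42.864,18.454), returning to the start.

Shape 3 is a rectangle drawn with `<rect>`. Its stroke #000000 means engrave at S280, F2496. After flipping Y the toolpath is (32.300,96.986) → (54.035,96.986) → (54.035,76.453) → (32.300,76.453) → (32.300,96.986), returning to the start.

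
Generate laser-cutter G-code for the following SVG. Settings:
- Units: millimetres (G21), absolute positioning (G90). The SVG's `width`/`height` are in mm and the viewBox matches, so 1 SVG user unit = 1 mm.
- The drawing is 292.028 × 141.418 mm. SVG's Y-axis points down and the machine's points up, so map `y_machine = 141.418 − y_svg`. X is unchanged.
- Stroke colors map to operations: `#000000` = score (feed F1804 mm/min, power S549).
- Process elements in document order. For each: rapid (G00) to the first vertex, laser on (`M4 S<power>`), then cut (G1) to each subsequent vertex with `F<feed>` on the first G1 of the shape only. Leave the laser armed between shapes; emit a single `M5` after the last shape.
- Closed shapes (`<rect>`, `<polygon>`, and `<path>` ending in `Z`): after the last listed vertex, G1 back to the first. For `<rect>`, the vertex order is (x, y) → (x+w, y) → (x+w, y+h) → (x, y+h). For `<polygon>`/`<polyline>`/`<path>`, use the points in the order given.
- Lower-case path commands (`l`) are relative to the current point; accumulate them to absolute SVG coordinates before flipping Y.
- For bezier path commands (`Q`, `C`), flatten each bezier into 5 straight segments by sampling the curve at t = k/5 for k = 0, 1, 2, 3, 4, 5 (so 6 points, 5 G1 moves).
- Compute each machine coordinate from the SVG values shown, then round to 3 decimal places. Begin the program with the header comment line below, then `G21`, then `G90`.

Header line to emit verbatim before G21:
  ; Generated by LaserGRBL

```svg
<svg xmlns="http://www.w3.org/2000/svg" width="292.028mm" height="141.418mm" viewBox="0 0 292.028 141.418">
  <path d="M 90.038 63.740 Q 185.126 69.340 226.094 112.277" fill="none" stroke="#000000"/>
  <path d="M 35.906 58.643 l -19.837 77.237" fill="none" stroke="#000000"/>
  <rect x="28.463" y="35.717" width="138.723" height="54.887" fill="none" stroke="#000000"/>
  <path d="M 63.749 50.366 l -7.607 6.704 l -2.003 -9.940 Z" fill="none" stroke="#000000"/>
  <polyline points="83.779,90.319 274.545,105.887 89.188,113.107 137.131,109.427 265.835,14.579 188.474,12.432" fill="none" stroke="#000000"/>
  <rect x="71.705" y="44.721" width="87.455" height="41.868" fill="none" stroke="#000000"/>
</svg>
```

; Generated by LaserGRBL
G21
G90
G00 X90.038 Y77.678
M4 S549
G1 X125.908 Y73.945 F1804
G1 X157.449 Y67.224
G1 X184.660 Y57.517
G1 X207.542 Y44.822
G1 X226.094 Y29.141
G00 X35.906 Y82.775
M4 S549
G1 X16.069 Y5.538 F1804
G00 X28.463 Y105.701
M4 S549
G1 X167.186 Y105.701 F1804
G1 X167.186 Y50.814
G1 X28.463 Y50.814
G1 X28.463 Y105.701
G00 X63.749 Y91.052
M4 S549
G1 X56.142 Y84.348 F1804
G1 X54.139 Y94.288
G1 X63.749 Y91.052
G00 X83.779 Y51.099
M4 S549
G1 X274.545 Y35.531 F1804
G1 X89.188 Y28.311
G1 X137.131 Y31.991
G1 X265.835 Y126.839
G1 X188.474 Y128.986
G00 X71.705 Y96.697
M4 S549
G1 X159.160 Y96.697 F1804
G1 X159.160 Y54.829
G1 X71.705 Y54.829
G1 X71.705 Y96.697
M5

viewBox `0 0 292.028 141.418` with mm width/height → 1 unit = 1 mm. Flip: y_m = 141.418 − y_svg.

**Shape 1** — `<path>` quadratic bezier, stroke `#000000` → score (S549, F1804). Control points (SVG): P0=(90.038,63.740), P1=(185.126,69.340), P2=(226.094,112.277); sampled at t=k/5. Machine vertices: (90.038,77.678) → (125.908,73.945) → (157.449,67.224) → (184.660,57.517) → (207.542,44.822) → (226.094,29.141). Open path.

**Shape 2** — `<path>` line segment, stroke `#000000` → score (S549, F1804). Machine vertices: (35.906,82.775) → (16.069,5.538). Open path.

**Shape 3** — `<rect>` rectangle, stroke `#000000` → score (S549, F1804). Machine vertices: (28.463,105.701) → (167.186,105.701) → (167.186,50.814) → (28.463,50.814) → (28.463,105.701). Closed: final G1 returns to the first vertex.

**Shape 4** — `<path>` regular polygon, stroke `#000000` → score (S549, F1804). Machine vertices: (63.749,91.052) → (56.142,84.348) → (54.139,94.288) → (63.749,91.052). Closed: final G1 returns to the first vertex.

**Shape 5** — `<polyline>` open polyline, stroke `#000000` → score (S549, F1804). Machine vertices: (83.779,51.099) → (274.545,35.531) → (89.188,28.311) → (137.131,31.991) → (265.835,126.839) → (188.474,128.986). Open path.

**Shape 6** — `<rect>` rectangle, stroke `#000000` → score (S549, F1804). Machine vertices: (71.705,96.697) → (159.160,96.697) → (159.160,54.829) → (71.705,54.829) → (71.705,96.697). Closed: final G1 returns to the first vertex.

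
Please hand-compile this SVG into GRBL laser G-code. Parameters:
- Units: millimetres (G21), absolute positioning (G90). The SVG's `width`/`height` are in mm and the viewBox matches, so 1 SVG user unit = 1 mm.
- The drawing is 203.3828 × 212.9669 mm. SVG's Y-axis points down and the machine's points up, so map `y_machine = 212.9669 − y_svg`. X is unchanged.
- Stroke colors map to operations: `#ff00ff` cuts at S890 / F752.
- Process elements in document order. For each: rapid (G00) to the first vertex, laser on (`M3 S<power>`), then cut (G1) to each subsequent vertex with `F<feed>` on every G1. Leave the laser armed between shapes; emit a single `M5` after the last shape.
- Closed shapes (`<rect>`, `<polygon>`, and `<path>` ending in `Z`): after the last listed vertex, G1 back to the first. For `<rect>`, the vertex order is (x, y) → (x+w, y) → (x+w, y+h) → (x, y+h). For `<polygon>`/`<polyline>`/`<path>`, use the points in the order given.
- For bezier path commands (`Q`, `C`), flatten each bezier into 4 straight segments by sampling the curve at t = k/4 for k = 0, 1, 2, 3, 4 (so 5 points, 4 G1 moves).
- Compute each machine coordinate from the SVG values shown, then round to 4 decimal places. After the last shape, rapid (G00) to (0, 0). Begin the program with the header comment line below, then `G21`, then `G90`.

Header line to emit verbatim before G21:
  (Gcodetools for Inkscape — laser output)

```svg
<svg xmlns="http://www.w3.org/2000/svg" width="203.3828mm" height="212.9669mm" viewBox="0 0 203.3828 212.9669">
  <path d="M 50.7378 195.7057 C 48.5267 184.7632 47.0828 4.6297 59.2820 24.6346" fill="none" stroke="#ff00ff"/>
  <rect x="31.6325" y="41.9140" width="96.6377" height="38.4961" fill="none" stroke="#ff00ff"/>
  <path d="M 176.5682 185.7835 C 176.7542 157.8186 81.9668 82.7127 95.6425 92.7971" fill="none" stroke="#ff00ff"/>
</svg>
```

viewBox `0 0 203.3828 212.9669` with mm width/height → 1 unit = 1 mm. Flip: y_m = 212.9669 − y_svg.

**Shape 1** — `<path>` cubic bezier, stroke `#ff00ff` → cut (S890, F752). Control points (SVG): P0=(50.7378,195.7057), P1=(48.5267,184.7632), P2=(47.0828,4.6297), P3=(59.2820,24.6346); sampled at t=k/4. Machine vertices: (50.7378,17.2612) → (49.4245,51.4206) → (49.6060,114.4020) → (52.4895,171.5808) → (59.2820,188.3323). Open path.

**Shape 2** — `<rect>` rectangle, stroke `#ff00ff` → cut (S890, F752). Machine vertices: (31.6325,171.0529) → (128.2702,171.0529) → (128.2702,132.5568) → (31.6325,132.5568) → (31.6325,171.0529). Closed: final G1 returns to the first vertex.

**Shape 3** — `<path>` cubic bezier, stroke `#ff00ff` → cut (S890, F752). Control points (SVG): P0=(176.5682,185.7835), P1=(176.7542,157.8186), P2=(81.9668,82.7127), P3=(95.6425,92.7971); sampled at t=k/4. Machine vertices: (176.5682,27.1834) → (162.0789,54.9283) → (131.0467,87.9451) → (102.5439,113.8276) → (95.6425,120.1698). Open path.

(Gcodetools for Inkscape — laser output)
G21
G90
G00 X50.7378 Y17.2612
M3 S890
G1 X49.4245 Y51.4206 F752
G1 X49.6060 Y114.4020 F752
G1 X52.4895 Y171.5808 F752
G1 X59.2820 Y188.3323 F752
G00 X31.6325 Y171.0529
M3 S890
G1 X128.2702 Y171.0529 F752
G1 X128.2702 Y132.5568 F752
G1 X31.6325 Y132.5568 F752
G1 X31.6325 Y171.0529 F752
G00 X176.5682 Y27.1834
M3 S890
G1 X162.0789 Y54.9283 F752
G1 X131.0467 Y87.9451 F752
G1 X102.5439 Y113.8276 F752
G1 X95.6425 Y120.1698 F752
M5
G00 X0.0000 Y0.0000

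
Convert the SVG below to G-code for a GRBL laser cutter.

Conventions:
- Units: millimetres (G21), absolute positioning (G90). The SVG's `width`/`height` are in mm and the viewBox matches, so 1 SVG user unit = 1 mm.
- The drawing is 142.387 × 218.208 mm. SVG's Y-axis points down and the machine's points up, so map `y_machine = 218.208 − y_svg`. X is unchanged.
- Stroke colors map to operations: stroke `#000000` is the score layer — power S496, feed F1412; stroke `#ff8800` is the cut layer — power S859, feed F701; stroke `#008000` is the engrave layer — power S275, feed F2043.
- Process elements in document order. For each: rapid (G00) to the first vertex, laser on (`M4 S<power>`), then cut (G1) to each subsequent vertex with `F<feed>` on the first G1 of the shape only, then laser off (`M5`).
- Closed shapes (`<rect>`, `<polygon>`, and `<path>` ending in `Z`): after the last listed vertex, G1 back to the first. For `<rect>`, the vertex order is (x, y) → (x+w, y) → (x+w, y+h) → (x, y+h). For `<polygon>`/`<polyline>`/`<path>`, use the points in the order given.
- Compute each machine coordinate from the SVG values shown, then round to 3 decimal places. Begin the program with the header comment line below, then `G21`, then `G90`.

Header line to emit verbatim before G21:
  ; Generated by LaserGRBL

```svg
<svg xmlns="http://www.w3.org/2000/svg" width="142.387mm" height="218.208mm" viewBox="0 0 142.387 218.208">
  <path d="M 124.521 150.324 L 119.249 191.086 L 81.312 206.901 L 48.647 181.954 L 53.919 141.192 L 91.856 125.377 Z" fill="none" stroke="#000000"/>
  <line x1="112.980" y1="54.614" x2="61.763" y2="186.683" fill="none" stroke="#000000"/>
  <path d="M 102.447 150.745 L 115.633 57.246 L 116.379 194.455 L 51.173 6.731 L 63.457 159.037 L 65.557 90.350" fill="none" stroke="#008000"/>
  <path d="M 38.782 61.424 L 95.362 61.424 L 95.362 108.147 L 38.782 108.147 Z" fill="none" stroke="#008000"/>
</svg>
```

Since the viewBox matches the mm dimensions, user units are millimetres directly. The only transform is the Y-flip y_m = 218.208 − y_svg.

Shape 1 is a regular polygon drawn with `<path>`. Its stroke #000000 means score at S496, F1412. After flipping Y the toolpath is (124.521,67.884) → (119.249,27.122) → (81.312,11.307) → (48.647,36.254) → (53.919,77.016) → (91.856,92.831) → (124.521,67.884), returning to the start.

Shape 2 is a line segment drawn with `<line>`. Its stroke #000000 means score at S496, F1412. After flipping Y the toolpath is (112.980,163.594) → (61.763,31.525).

Shape 3 is a open polyline drawn with `<path>`. Its stroke #008000 means engrave at S275, F2043. After flipping Y the toolpath is (102.447,67.463) → (115.633,160.962) → (116.379,23.753) → (51.173,211.477) → (63.457,59.171) → (65.557,127.858).

Shape 4 is a rectangle drawn with `<path>`. Its stroke #008000 means engrave at S275, F2043. After flipping Y the toolpath is (38.782,156.784) → (95.362,156.784) → (95.362,110.061) → (38.782,110.061) → (38.782,156.784), returning to the start.

; Generated by LaserGRBL
G21
G90
G00 X124.521 Y67.884
M4 S496
G1 X119.249 Y27.122 F1412
G1 X81.312 Y11.307
G1 X48.647 Y36.254
G1 X53.919 Y77.016
G1 X91.856 Y92.831
G1 X124.521 Y67.884
M5
G00 X112.980 Y163.594
M4 S496
G1 X61.763 Y31.525 F1412
M5
G00 X102.447 Y67.463
M4 S275
G1 X115.633 Y160.962 F2043
G1 X116.379 Y23.753
G1 X51.173 Y211.477
G1 X63.457 Y59.171
G1 X65.557 Y127.858
M5
G00 X38.782 Y156.784
M4 S275
G1 X95.362 Y156.784 F2043
G1 X95.362 Y110.061
G1 X38.782 Y110.061
G1 X38.782 Y156.784
M5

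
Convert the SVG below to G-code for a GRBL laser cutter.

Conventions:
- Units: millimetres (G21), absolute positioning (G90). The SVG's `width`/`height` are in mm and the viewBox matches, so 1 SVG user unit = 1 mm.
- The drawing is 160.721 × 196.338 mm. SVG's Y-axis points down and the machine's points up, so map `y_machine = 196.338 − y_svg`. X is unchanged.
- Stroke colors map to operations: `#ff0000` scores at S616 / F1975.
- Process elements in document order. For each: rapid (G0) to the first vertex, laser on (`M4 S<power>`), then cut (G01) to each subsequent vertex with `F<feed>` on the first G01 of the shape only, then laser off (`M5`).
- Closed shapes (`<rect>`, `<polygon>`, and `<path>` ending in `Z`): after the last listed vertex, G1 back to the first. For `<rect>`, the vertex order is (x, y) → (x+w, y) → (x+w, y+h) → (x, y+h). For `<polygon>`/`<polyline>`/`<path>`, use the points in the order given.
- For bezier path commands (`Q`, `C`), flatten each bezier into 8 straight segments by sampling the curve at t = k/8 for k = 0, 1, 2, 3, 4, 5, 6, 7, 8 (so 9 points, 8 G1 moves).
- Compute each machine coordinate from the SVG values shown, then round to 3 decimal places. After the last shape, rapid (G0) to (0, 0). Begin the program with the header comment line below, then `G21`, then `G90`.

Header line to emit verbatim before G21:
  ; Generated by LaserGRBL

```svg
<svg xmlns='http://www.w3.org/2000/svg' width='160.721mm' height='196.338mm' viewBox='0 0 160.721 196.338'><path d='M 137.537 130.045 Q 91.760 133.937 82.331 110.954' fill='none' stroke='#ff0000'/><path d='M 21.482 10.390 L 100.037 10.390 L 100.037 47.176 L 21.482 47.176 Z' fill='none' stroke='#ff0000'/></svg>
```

; Generated by LaserGRBL
G21
G90
G0 X137.537 Y66.293
M4 S616
G01 X126.661 Y65.740 F1975
G01 X116.920 Y66.027
G01 X108.316 Y67.153
G01 X100.847 Y69.120
G01 X94.514 Y71.926
G01 X89.317 Y75.572
G01 X85.256 Y80.058
G01 X82.331 Y85.384
M5
G0 X21.482 Y185.948
M4 S616
G01 X100.037 Y185.948 F1975
G01 X100.037 Y149.162
G01 X21.482 Y149.162
G01 X21.482 Y185.948
M5
G0 X0.000 Y0.000

1 u = 1 mm; y_m = 196.338 − y.

[1] `<path>` quadratic bezier, #ff0000→score S616 F1975: (137.537,66.293) → (126.661,65.740) → (116.920,66.027) → (108.316,67.153) → (100.847,69.120) → (94.514,71.926) → (89.317,75.572) → (85.256,80.058) → (82.331,85.384)

[2] `<path>` rectangle, #ff0000→score S616 F1975: (21.482,185.948) → (100.037,185.948) → (100.037,149.162) → (21.482,149.162) → (21.482,185.948) (closed)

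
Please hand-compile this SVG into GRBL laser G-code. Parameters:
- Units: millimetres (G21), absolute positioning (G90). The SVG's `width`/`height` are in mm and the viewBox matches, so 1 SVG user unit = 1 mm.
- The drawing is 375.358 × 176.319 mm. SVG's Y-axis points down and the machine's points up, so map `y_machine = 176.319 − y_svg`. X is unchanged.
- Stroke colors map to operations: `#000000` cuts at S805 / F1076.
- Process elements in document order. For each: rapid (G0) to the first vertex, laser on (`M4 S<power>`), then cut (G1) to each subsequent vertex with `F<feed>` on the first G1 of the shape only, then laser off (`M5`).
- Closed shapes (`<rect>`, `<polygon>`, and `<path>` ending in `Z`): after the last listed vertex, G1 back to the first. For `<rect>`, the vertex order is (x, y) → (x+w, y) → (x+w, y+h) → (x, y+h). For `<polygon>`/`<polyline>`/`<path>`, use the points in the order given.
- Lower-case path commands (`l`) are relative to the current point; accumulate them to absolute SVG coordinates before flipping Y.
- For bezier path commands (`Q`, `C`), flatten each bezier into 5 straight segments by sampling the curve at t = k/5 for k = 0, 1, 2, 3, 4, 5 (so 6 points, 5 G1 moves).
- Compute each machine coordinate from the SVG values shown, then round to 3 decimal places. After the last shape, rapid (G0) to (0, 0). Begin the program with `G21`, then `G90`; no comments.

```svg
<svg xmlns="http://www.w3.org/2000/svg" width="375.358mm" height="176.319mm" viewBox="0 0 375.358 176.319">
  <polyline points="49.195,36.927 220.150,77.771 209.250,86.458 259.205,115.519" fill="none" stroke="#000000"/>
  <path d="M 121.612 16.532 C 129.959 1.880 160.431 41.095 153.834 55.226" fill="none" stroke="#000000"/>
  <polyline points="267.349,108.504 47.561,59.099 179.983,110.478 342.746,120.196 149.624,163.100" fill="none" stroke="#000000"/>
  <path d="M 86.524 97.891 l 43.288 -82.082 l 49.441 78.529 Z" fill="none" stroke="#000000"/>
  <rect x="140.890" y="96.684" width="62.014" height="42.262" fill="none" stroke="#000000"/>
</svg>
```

Since the viewBox matches the mm dimensions, user units are millimetres directly. The only transform is the Y-flip y_m = 176.319 − y_svg.

Shape 1 is a open polyline drawn with `<polyline>`. Its stroke #000000 means cut at S805, F1076. After flipping Y the toolpath is (49.195,139.392) → (220.150,98.548) → (209.250,89.861) → (259.205,60.800).

Shape 2 is a cubic bezier drawn with `<path>`. Its stroke #000000 means cut at S805, F1076. After flipping Y the toolpath is (121.612,159.787) → (128.802,162.746) → (138.460,156.566) → (147.746,145.038) → (153.817,131.950) → (153.834,121.093).

Shape 3 is a open polyline drawn with `<polyline>`. Its stroke #000000 means cut at S805, F1076. After flipping Y the toolpath is (267.349,67.815) → (47.561,117.220) → (179.983,65.841) → (342.746,56.123) → (149.624,13.219).

Shape 4 is a regular polygon drawn with `<path>`. Its stroke #000000 means cut at S805, F1076. After flipping Y the toolpath is (86.524,78.428) → (129.812,160.510) → (179.253,81.981) → (86.524,78.428), returning to the start.

Shape 5 is a rectangle drawn with `<rect>`. Its stroke #000000 means cut at S805, F1076. After flipping Y the toolpath is (140.890,79.635) → (202.904,79.635) → (202.904,37.373) → (140.890,37.373) → (140.890,79.635), returning to the start.

G21
G90
G0 X49.195 Y139.392
M4 S805
G1 X220.150 Y98.548 F1076
G1 X209.250 Y89.861
G1 X259.205 Y60.800
M5
G0 X121.612 Y159.787
M4 S805
G1 X128.802 Y162.746 F1076
G1 X138.460 Y156.566
G1 X147.746 Y145.038
G1 X153.817 Y131.950
G1 X153.834 Y121.093
M5
G0 X267.349 Y67.815
M4 S805
G1 X47.561 Y117.220 F1076
G1 X179.983 Y65.841
G1 X342.746 Y56.123
G1 X149.624 Y13.219
M5
G0 X86.524 Y78.428
M4 S805
G1 X129.812 Y160.510 F1076
G1 X179.253 Y81.981
G1 X86.524 Y78.428
M5
G0 X140.890 Y79.635
M4 S805
G1 X202.904 Y79.635 F1076
G1 X202.904 Y37.373
G1 X140.890 Y37.373
G1 X140.890 Y79.635
M5
G0 X0.000 Y0.000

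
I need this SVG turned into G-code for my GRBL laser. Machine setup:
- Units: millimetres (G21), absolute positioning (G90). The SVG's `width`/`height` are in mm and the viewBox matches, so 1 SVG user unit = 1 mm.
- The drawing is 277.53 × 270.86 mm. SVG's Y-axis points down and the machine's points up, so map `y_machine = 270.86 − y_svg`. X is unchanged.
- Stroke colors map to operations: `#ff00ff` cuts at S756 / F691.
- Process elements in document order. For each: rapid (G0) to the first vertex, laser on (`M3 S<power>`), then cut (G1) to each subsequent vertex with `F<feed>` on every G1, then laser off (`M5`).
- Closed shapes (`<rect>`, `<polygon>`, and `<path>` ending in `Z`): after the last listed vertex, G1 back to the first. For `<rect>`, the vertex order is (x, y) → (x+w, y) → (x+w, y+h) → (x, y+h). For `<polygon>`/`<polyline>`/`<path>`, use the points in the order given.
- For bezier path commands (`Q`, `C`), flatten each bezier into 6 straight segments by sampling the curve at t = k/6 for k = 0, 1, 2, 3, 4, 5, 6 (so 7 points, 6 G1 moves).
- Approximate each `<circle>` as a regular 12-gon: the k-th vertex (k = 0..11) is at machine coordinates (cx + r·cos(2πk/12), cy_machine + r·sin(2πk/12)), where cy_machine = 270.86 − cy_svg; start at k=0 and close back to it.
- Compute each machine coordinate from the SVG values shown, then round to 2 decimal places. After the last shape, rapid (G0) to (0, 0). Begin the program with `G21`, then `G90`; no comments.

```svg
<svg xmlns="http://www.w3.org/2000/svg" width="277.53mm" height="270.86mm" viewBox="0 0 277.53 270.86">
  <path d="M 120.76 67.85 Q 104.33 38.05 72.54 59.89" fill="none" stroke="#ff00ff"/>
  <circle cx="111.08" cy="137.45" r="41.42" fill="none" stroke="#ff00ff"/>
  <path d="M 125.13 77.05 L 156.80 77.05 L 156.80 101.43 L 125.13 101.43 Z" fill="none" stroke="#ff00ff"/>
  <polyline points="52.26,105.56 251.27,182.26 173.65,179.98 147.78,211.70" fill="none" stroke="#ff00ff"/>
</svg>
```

G21
G90
G0 X120.76 Y203.01
M3 S756
G1 X114.86 Y211.51 F691
G1 X108.10 Y217.14 F691
G1 X100.49 Y219.90 F691
G1 X92.03 Y219.79 F691
G1 X82.71 Y216.82 F691
G1 X72.54 Y210.97 F691
M5
G0 X152.50 Y133.41
M3 S756
G1 X146.95 Y154.12 F691
G1 X131.79 Y169.28 F691
G1 X111.08 Y174.83 F691
G1 X90.37 Y169.28 F691
G1 X75.21 Y154.12 F691
G1 X69.66 Y133.41 F691
G1 X75.21 Y112.70 F691
G1 X90.37 Y97.54 F691
G1 X111.08 Y91.99 F691
G1 X131.79 Y97.54 F691
G1 X146.95 Y112.70 F691
G1 X152.50 Y133.41 F691
M5
G0 X125.13 Y193.81
M3 S756
G1 X156.80 Y193.81 F691
G1 X156.80 Y169.43 F691
G1 X125.13 Y169.43 F691
G1 X125.13 Y193.81 F691
M5
G0 X52.26 Y165.30
M3 S756
G1 X251.27 Y88.60 F691
G1 X173.65 Y90.88 F691
G1 X147.78 Y59.16 F691
M5
G0 X0.00 Y0.00

1 u = 1 mm; y_m = 270.86 − y.

[1] `<path>` quadratic bezier, #ff00ff→cut S756 F691: (120.76,203.01) → (114.86,211.51) → (108.10,217.14) → (100.49,219.90) → (92.03,219.79) → (82.71,216.82) → (72.54,210.97)

[2] `<circle>` circle, #ff00ff→cut S756 F691: (152.50,133.41) → (146.95,154.12) → (131.79,169.28) → (111.08,174.83) → (90.37,169.28) → (75.21,154.12) → (69.66,133.41) → (75.21,112.70) → (90.37,97.54) → (111.08,91.99) → (131.79,97.54) → (146.95,112.70) → (152.50,133.41) (closed)

[3] `<path>` rectangle, #ff00ff→cut S756 F691: (125.13,193.81) → (156.80,193.81) → (156.80,169.43) → (125.13,169.43) → (125.13,193.81) (closed)

[4] `<polyline>` open polyline, #ff00ff→cut S756 F691: (52.26,165.30) → (251.27,88.60) → (173.65,90.88) → (147.78,59.16)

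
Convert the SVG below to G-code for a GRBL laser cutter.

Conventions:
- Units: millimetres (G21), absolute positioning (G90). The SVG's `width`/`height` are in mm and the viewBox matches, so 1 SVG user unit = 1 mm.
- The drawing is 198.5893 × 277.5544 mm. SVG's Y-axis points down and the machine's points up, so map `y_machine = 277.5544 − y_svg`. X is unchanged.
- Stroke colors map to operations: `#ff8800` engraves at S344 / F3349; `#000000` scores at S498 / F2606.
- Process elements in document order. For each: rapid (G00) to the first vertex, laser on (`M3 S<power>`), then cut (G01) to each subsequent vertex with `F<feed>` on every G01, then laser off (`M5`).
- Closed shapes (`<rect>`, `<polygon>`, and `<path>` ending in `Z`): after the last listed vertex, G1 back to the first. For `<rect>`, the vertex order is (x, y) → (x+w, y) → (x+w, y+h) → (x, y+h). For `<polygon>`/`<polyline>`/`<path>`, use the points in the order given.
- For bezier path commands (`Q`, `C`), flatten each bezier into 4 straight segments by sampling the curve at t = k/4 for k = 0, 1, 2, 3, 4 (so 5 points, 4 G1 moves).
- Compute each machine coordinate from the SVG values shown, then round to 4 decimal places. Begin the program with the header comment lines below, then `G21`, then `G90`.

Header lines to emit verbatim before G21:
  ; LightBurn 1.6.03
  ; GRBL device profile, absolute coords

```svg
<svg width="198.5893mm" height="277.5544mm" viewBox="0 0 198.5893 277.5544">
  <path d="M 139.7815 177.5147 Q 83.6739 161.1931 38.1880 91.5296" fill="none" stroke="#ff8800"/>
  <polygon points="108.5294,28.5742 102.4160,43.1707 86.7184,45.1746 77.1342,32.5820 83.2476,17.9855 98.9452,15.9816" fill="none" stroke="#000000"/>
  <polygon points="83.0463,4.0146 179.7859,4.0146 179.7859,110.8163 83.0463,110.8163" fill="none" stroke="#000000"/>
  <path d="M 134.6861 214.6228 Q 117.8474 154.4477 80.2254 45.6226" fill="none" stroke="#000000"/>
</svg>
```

; LightBurn 1.6.03
; GRBL device profile, absolute coords
G21
G90
G00 X139.7815 Y100.0397
M3 S344
G01 X112.3916 Y111.5344 F3349
G01 X86.3293 Y129.6968 F3349
G01 X61.5948 Y154.5269 F3349
G01 X38.1880 Y186.0248 F3349
M5
G00 X108.5294 Y248.9802
M3 S498
G01 X102.4160 Y234.3837 F2606
G01 X86.7184 Y232.3798 F2606
G01 X77.1342 Y244.9724 F2606
G01 X83.2476 Y259.5689 F2606
G01 X98.9452 Y261.5728 F2606
G01 X108.5294 Y248.9802 F2606
M5
G00 X83.0463 Y273.5398
M3 S498
G01 X179.7859 Y273.5398 F2606
G01 X179.7859 Y166.7381 F2606
G01 X83.0463 Y166.7381 F2606
G01 X83.0463 Y273.5398 F2606
M5
G00 X134.6861 Y62.9316
M3 S498
G01 X124.9678 Y96.0598 F2606
G01 X112.6516 Y135.2692 F2606
G01 X97.7374 Y180.5599 F2606
G01 X80.2254 Y231.9318 F2606
M5

viewBox `0 0 198.5893 277.5544` with mm width/height → 1 unit = 1 mm. Flip: y_m = 277.5544 − y_svg.

**Shape 1** — `<path>` quadratic bezier, stroke `#ff8800` → engrave (S344, F3349). Control points (SVG): P0=(139.7815,177.5147), P1=(83.6739,161.1931), P2=(38.1880,91.5296); sampled at t=k/4. Machine vertices: (139.7815,100.0397) → (112.3916,111.5344) → (86.3293,129.6968) → (61.5948,154.5269) → (38.1880,186.0248). Open path.

**Shape 2** — `<polygon>` regular polygon, stroke `#000000` → score (S498, F2606). Machine vertices: (108.5294,248.9802) → (102.4160,234.3837) → (86.7184,232.3798) → (77.1342,244.9724) → (83.2476,259.5689) → (98.9452,261.5728) → (108.5294,248.9802). Closed: final G1 returns to the first vertex.

**Shape 3** — `<polygon>` rectangle, stroke `#000000` → score (S498, F2606). Machine vertices: (83.0463,273.5398) → (179.7859,273.5398) → (179.7859,166.7381) → (83.0463,166.7381) → (83.0463,273.5398). Closed: final G1 returns to the first vertex.

**Shape 4** — `<path>` quadratic bezier, stroke `#000000` → score (S498, F2606). Control points (SVG): P0=(134.6861,214.6228), P1=(117.8474,154.4477), P2=(80.2254,45.6226); sampled at t=k/4. Machine vertices: (134.6861,62.9316) → (124.9678,96.0598) → (112.6516,135.2692) → (97.7374,180.5599) → (80.2254,231.9318). Open path.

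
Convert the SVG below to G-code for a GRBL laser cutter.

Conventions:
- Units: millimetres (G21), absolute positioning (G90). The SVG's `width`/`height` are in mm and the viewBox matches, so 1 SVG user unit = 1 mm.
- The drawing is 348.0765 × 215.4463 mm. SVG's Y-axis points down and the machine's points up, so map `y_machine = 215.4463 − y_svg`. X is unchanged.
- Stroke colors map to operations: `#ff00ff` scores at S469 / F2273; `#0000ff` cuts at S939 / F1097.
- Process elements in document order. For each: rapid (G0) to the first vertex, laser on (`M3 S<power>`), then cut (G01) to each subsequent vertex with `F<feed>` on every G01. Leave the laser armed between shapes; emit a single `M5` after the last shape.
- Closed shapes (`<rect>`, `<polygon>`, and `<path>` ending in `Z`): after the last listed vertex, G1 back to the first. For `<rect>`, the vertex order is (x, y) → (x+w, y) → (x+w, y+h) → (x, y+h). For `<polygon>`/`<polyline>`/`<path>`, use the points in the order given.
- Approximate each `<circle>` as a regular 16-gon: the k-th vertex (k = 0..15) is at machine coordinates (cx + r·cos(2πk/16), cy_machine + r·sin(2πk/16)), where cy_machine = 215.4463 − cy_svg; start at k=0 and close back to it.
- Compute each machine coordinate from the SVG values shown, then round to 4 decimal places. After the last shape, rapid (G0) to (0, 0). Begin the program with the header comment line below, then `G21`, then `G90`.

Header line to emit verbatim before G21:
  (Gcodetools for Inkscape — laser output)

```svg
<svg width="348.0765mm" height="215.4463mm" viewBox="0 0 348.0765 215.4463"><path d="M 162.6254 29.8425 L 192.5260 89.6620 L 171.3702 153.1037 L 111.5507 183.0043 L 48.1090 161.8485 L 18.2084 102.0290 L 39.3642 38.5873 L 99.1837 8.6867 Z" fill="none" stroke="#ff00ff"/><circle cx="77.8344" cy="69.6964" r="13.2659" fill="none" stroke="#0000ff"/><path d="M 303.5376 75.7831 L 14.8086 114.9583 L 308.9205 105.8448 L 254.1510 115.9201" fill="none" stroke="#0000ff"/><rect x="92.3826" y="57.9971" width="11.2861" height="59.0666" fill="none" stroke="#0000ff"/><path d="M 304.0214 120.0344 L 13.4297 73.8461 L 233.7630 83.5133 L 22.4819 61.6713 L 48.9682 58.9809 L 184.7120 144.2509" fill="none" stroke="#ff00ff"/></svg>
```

1 u = 1 mm; y_m = 215.4463 − y.

[1] `<path>` regular polygon, #ff00ff→score S469 F2273: (162.6254,185.6038) → (192.5260,125.7843) → (171.3702,62.3426) → (111.5507,32.4420) → (48.1090,53.5978) → (18.2084,113.4173) → (39.3642,176.8590) → (99.1837,206.7596) → (162.6254,185.6038) (closed)

[2] `<circle>` circle, #0000ff→cut S939 F1097: (91.1003,145.7499) → (90.0905,150.8265) → (87.2148,155.1303) → (82.9110,158.0060) → (77.8344,159.0158) → (72.7578,158.0060) → (68.4540,155.1303) → (65.5783,150.8265) → (64.5685,145.7499) → (65.5783,140.6733) → (68.4540,136.3695) → (72.7578,133.4938) → (77.8344,132.4840) → (82.9110,133.4938) → (87.2148,136.3695) → (90.0905,140.6733) → (91.1003,145.7499) (closed)

[3] `<path>` open polyline, #0000ff→cut S939 F1097: (303.5376,139.6632) → (14.8086,100.4880) → (308.9205,109.6015) → (254.1510,99.5262)

[4] `<rect>` rectangle, #0000ff→cut S939 F1097: (92.3826,157.4492) → (103.6687,157.4492) → (103.6687,98.3826) → (92.3826,98.3826) → (92.3826,157.4492) (closed)

[5] `<path>` open polyline, #ff00ff→score S469 F2273: (304.0214,95.4119) → (13.4297,141.6002) → (233.7630,131.9330) → (22.4819,153.7750) → (48.9682,156.4654) → (184.7120,71.1954)

(Gcodetools for Inkscape — laser output)
G21
G90
G0 X162.6254 Y185.6038
M3 S469
G01 X192.5260 Y125.7843 F2273
G01 X171.3702 Y62.3426 F2273
G01 X111.5507 Y32.4420 F2273
G01 X48.1090 Y53.5978 F2273
G01 X18.2084 Y113.4173 F2273
G01 X39.3642 Y176.8590 F2273
G01 X99.1837 Y206.7596 F2273
G01 X162.6254 Y185.6038 F2273
G0 X91.1003 Y145.7499
M3 S939
G01 X90.0905 Y150.8265 F1097
G01 X87.2148 Y155.1303 F1097
G01 X82.9110 Y158.0060 F1097
G01 X77.8344 Y159.0158 F1097
G01 X72.7578 Y158.0060 F1097
G01 X68.4540 Y155.1303 F1097
G01 X65.5783 Y150.8265 F1097
G01 X64.5685 Y145.7499 F1097
G01 X65.5783 Y140.6733 F1097
G01 X68.4540 Y136.3695 F1097
G01 X72.7578 Y133.4938 F1097
G01 X77.8344 Y132.4840 F1097
G01 X82.9110 Y133.4938 F1097
G01 X87.2148 Y136.3695 F1097
G01 X90.0905 Y140.6733 F1097
G01 X91.1003 Y145.7499 F1097
G0 X303.5376 Y139.6632
M3 S939
G01 X14.8086 Y100.4880 F1097
G01 X308.9205 Y109.6015 F1097
G01 X254.1510 Y99.5262 F1097
G0 X92.3826 Y157.4492
M3 S939
G01 X103.6687 Y157.4492 F1097
G01 X103.6687 Y98.3826 F1097
G01 X92.3826 Y98.3826 F1097
G01 X92.3826 Y157.4492 F1097
G0 X304.0214 Y95.4119
M3 S469
G01 X13.4297 Y141.6002 F2273
G01 X233.7630 Y131.9330 F2273
G01 X22.4819 Y153.7750 F2273
G01 X48.9682 Y156.4654 F2273
G01 X184.7120 Y71.1954 F2273
M5
G0 X0.0000 Y0.0000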